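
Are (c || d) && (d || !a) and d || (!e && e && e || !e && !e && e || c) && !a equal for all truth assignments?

Yes

E1: (c || d) && (d || !a)
    = d || c && !a   — distribution
E2: d || (!e && e && e || !e && !e && e || c) && !a
    = d || (!e && e || c) && !a   — distribution
    = d || c && !a   — complement / identity
Both reduce to d || c && !a, so they are equivalent.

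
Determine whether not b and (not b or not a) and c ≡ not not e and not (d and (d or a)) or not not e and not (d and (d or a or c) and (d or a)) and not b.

E1: not b and (not b or not a) and c
    = not b and c   — absorption
E2: not not e and not (d and (d or a)) or not not e and not (d and (d or a or c) and (d or a)) and not b
    = not not e and not (d and (d or a)) or not not e and not (d and (d or a)) and not b   — absorption
    = not not e and not (d and (d or a))   — absorption
    = e and not (d and (d or a))   — double negation
    = e and not d   — absorption
These differ: at a=0, b=0, c=1, d=0, e=0, E1 = 1 but E2 = 0.

No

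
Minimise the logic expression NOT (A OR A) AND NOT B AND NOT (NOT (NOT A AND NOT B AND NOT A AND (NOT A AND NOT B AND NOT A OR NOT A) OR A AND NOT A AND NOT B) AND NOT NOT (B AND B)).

NOT (A OR A) AND NOT B AND NOT (NOT (NOT A AND NOT B AND NOT A AND (NOT A AND NOT B AND NOT A OR NOT A) OR A AND NOT A AND NOT B) AND NOT NOT (B AND B))
= NOT (A OR A) AND NOT B AND (NOT A AND NOT B AND NOT A AND (NOT A AND NOT B AND NOT A OR NOT A) OR A AND NOT A AND NOT B OR NOT (B AND B))   — De Morgan
= NOT (A OR A) AND NOT B AND (NOT A AND NOT B AND NOT A AND (NOT A AND NOT B AND NOT A OR NOT A) OR A AND NOT A AND NOT B OR NOT B)   — idempotence
= NOT (A OR A) AND NOT B AND (NOT A AND NOT B AND NOT A OR A AND NOT A AND NOT B OR NOT B)   — absorption
= NOT (A OR A) AND NOT B AND (NOT A AND NOT B OR NOT B)   — distribution
= NOT A AND NOT B AND (NOT A AND NOT B OR NOT B)   — idempotence
= NOT A AND NOT B   — absorption

NOT A AND NOT B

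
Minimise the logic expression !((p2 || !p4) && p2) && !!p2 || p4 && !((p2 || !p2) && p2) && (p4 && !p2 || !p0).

!((p2 || !p4) && p2) && !!p2 || p4 && !((p2 || !p2) && p2) && (p4 && !p2 || !p0)
= !p2 && !!p2 || p4 && !((p2 || !p2) && p2) && (p4 && !p2 || !p0)
= !p2 && p2 || p4 && !((p2 || !p2) && p2) && (p4 && !p2 || !p0)
= p4 && !((p2 || !p2) && p2) && (p4 && !p2 || !p0)
= p4 && !p2 && (p4 && !p2 || !p0)
= p4 && !p2

p4 && !p2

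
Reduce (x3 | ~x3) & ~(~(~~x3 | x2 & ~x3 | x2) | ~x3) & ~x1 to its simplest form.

x3 & ~x1

(x3 | ~x3) & ~(~(~~x3 | x2 & ~x3 | x2) | ~x3) & ~x1
= (x3 | ~x3) & ~(~(x3 | x2 & ~x3 | x2) | ~x3) & ~x1
= (x3 | ~x3) & (x3 | x2 & ~x3 | x2) & x3 & ~x1
= (x3 | ~x3) & (x3 | x2) & x3 & ~x1
= (x3 | x2) & x3 & ~x1
= x3 & ~x1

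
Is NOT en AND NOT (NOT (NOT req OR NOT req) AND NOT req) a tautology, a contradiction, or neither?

neither

NOT en AND NOT (NOT (NOT req OR NOT req) AND NOT req)
= NOT en AND NOT (NOT NOT req AND NOT req)   [idempotence]
= NOT en AND (NOT req OR req)   [De Morgan]
= NOT en   [complement / identity]
This depends on en, so it is not a constant.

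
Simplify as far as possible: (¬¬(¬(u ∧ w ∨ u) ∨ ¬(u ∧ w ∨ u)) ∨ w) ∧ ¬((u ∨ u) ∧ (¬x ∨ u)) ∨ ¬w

(¬¬(¬(u ∧ w ∨ u) ∨ ¬(u ∧ w ∨ u)) ∨ w) ∧ ¬((u ∨ u) ∧ (¬x ∨ u)) ∨ ¬w
= (¬¬(¬(u ∧ w ∨ u) ∨ ¬(u ∧ w ∨ u)) ∨ w) ∧ ¬(u ∧ ¬x ∨ u) ∨ ¬w   — distribution
= (¬¬¬(u ∧ w ∨ u) ∨ w) ∧ ¬(u ∧ ¬x ∨ u) ∨ ¬w   — idempotence
= (¬(u ∧ w ∨ u) ∨ w) ∧ ¬(u ∧ ¬x ∨ u) ∨ ¬w   — double negation
= (¬u ∨ w) ∧ ¬(u ∧ ¬x ∨ u) ∨ ¬w   — absorption
= (¬u ∨ w) ∧ ¬u ∨ ¬w   — absorption
= ¬u ∨ ¬w   — absorption

¬u ∨ ¬w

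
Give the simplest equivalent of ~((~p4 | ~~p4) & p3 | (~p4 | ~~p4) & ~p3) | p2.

p2

~((~p4 | ~~p4) & p3 | (~p4 | ~~p4) & ~p3) | p2
= ~(~p4 | ~~p4) | p2
= p4 & ~p4 | p2
= p2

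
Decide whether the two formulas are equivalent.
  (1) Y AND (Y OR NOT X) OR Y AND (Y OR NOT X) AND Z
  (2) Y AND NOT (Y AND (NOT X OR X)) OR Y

Yes

E1: Y AND (Y OR NOT X) OR Y AND (Y OR NOT X) AND Z
    = Y AND (Y OR NOT X)   — absorption
    = Y   — absorption
E2: Y AND NOT (Y AND (NOT X OR X)) OR Y
    = Y AND NOT Y OR Y   — complement / identity
    = Y   — complement / identity
Both reduce to Y, so they are equivalent.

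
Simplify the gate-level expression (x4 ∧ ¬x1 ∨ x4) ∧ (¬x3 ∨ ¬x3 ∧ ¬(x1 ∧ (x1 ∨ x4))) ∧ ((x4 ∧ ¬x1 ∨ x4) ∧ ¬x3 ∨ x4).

(x4 ∧ ¬x1 ∨ x4) ∧ (¬x3 ∨ ¬x3 ∧ ¬(x1 ∧ (x1 ∨ x4))) ∧ ((x4 ∧ ¬x1 ∨ x4) ∧ ¬x3 ∨ x4)
= (x4 ∧ ¬x1 ∨ x4) ∧ (¬x3 ∨ ¬x3 ∧ ¬x1) ∧ ((x4 ∧ ¬x1 ∨ x4) ∧ ¬x3 ∨ x4)   [absorption]
= (x4 ∧ ¬x1 ∨ x4) ∧ ¬x3 ∧ ((x4 ∧ ¬x1 ∨ x4) ∧ ¬x3 ∨ x4)   [absorption]
= (x4 ∧ ¬x1 ∨ x4) ∧ ¬x3   [absorption]
= x4 ∧ ¬x3   [absorption]

x4 ∧ ¬x3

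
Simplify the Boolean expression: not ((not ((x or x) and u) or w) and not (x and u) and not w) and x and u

x and u

not ((not ((x or x) and u) or w) and not (x and u) and not w) and x and u
= not ((not (x and u) or w) and not (x and u) and not w) and x and u   (idempotence)
= not (not (x and u) and not w) and x and u   (absorption)
= (x and u or w) and x and u   (De Morgan)
= x and u   (absorption)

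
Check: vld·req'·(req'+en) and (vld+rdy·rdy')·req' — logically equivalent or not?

E1: vld·req'·(req'+en)
    = vld·req'   [absorption]
E2: (vld+rdy·rdy')·req'
    = vld·req'   [complement / identity]
Both reduce to vld·req', so they are equivalent.

Yes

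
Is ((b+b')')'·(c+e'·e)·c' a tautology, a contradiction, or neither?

((b+b')')'·(c+e'·e)·c'
= ((b+b')')'·c·c'   [complement / identity]
= (b+b')·c·c'   [double negation]
= c·c'   [complement / identity]
= 0   [complement]

contradiction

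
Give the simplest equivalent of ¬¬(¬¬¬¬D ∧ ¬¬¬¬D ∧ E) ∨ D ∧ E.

¬¬(¬¬¬¬D ∧ ¬¬¬¬D ∧ E) ∨ D ∧ E
= ¬¬¬¬D ∧ ¬¬¬¬D ∧ E ∨ D ∧ E   (double negation)
= ¬¬¬¬D ∧ E ∨ D ∧ E   (idempotence)
= ¬¬D ∧ E ∨ D ∧ E   (double negation)
= D ∧ E ∨ D ∧ E   (double negation)
= D ∧ E   (idempotence)

D ∧ E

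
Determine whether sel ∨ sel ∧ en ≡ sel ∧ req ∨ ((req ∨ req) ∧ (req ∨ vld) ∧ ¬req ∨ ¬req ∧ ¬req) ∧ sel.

Yes

E1: sel ∨ sel ∧ en
    = sel   [absorption]
E2: sel ∧ req ∨ ((req ∨ req) ∧ (req ∨ vld) ∧ ¬req ∨ ¬req ∧ ¬req) ∧ sel
    = sel ∧ req ∨ ((req ∧ vld ∨ req) ∧ ¬req ∨ ¬req ∧ ¬req) ∧ sel   [distribution]
    = sel ∧ req ∨ (req ∧ ¬req ∨ ¬req ∧ ¬req) ∧ sel   [absorption]
    = sel ∧ req ∨ ¬req ∧ sel   [distribution]
    = sel   [distribution]
Both reduce to sel, so they are equivalent.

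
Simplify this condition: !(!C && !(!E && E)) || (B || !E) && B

!(!C && !(!E && E)) || (B || !E) && B
= !(!C && !(!E && E)) || B   [absorption]
= C || !E && E || B   [De Morgan]
= C || B   [complement / identity]

C || B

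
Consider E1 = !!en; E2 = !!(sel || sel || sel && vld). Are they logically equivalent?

No

E1: !!en
    = en   — double negation
E2: !!(sel || sel || sel && vld)
    = !!(sel || sel)   — absorption
    = sel || sel   — double negation
    = sel   — idempotence
These differ: at en=0, sel=1, vld=0, E1 = 0 but E2 = 1.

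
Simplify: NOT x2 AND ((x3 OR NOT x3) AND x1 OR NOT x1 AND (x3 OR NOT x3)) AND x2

NOT x2 AND ((x3 OR NOT x3) AND x1 OR NOT x1 AND (x3 OR NOT x3)) AND x2
= NOT x2 AND (x3 OR NOT x3) AND x2   — distribution
= NOT x2 AND x2   — complement / identity
= FALSE   — complement

FALSE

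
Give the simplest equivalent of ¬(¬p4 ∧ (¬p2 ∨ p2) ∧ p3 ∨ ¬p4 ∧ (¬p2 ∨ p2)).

p4

¬(¬p4 ∧ (¬p2 ∨ p2) ∧ p3 ∨ ¬p4 ∧ (¬p2 ∨ p2))
= ¬(¬p4 ∧ (¬p2 ∨ p2))
= ¬¬p4
= p4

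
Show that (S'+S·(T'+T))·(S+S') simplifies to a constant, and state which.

1

(S'+S·(T'+T))·(S+S')
= (S'+S)·(S+S')   (complement / identity)
= S'+S   (complement / identity)
= 1   (complement)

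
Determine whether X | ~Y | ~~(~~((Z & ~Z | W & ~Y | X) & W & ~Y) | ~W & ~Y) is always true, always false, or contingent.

contingent

X | ~Y | ~~(~~((Z & ~Z | W & ~Y | X) & W & ~Y) | ~W & ~Y)
= X | ~Y | ~~(~~((W & ~Y | X) & W & ~Y) | ~W & ~Y)   (complement / identity)
= X | ~Y | ~~(~~(W & ~Y) | ~W & ~Y)   (absorption)
= X | ~Y | ~~(W & ~Y | ~W & ~Y)   (double negation)
= X | ~Y | ~~~Y   (distribution)
= X | ~Y | ~Y   (double negation)
= X | ~Y   (idempotence)
This depends on X, Y, so it is not a constant.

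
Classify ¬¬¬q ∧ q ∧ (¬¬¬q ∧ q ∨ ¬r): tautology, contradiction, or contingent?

¬¬¬q ∧ q ∧ (¬¬¬q ∧ q ∨ ¬r)
= ¬¬¬q ∧ q
= ¬q ∧ q
= False

contradiction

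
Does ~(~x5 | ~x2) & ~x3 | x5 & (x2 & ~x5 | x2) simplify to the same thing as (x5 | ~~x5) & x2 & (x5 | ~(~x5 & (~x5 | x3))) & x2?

E1: ~(~x5 | ~x2) & ~x3 | x5 & (x2 & ~x5 | x2)
    = ~(~x5 | ~x2) & ~x3 | x5 & x2
    = x5 & x2 & ~x3 | x5 & x2
    = x5 & x2
E2: (x5 | ~~x5) & x2 & (x5 | ~(~x5 & (~x5 | x3))) & x2
    = (x5 | ~~x5) & x2 & (x5 | ~~x5) & x2
    = (x5 | ~~x5) & x2
    = (x5 | x5) & x2
    = x5 & x2
Both reduce to x5 & x2, so they are equivalent.

Yes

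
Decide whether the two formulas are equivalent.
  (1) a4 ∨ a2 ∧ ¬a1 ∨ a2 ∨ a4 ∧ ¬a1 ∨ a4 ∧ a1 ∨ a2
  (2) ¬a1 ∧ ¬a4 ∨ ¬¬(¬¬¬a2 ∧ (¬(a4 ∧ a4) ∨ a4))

E1: a4 ∨ a2 ∧ ¬a1 ∨ a2 ∨ a4 ∧ ¬a1 ∨ a4 ∧ a1 ∨ a2
    = a4 ∨ a2 ∧ ¬a1 ∨ a2 ∨ a4 ∨ a2
    = a4 ∨ a2 ∨ a4 ∨ a2
    = a4 ∨ a2
E2: ¬a1 ∧ ¬a4 ∨ ¬¬(¬¬¬a2 ∧ (¬(a4 ∧ a4) ∨ a4))
    = ¬a1 ∧ ¬a4 ∨ ¬¬(¬a2 ∧ (¬(a4 ∧ a4) ∨ a4))
    = ¬a1 ∧ ¬a4 ∨ ¬¬(¬a2 ∧ (¬a4 ∨ a4))
    = ¬a1 ∧ ¬a4 ∨ ¬¬¬a2
    = ¬a1 ∧ ¬a4 ∨ ¬a2
These differ: at a1=1, a2=1, a4=0, E1 = 1 but E2 = 0.

No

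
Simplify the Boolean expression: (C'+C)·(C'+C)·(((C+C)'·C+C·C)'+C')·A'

C'·A'

(C'+C)·(C'+C)·(((C+C)'·C+C·C)'+C')·A'
= (C'+C)·(C'+C)·((C'·C+C·C)'+C')·A'   — idempotence
= (C'+C)·((C'·C+C·C)'+C')·A'   — complement / identity
= ((C'·C+C·C)'+C')·A'   — complement / identity
= (C'+C')·A'   — distribution
= C'·A'   — idempotence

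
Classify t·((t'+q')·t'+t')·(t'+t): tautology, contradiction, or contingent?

contradiction

t·((t'+q')·t'+t')·(t'+t)
= t·(t'+t')·(t'+t)
= t·(t'·t+t')
= t·t'
= 0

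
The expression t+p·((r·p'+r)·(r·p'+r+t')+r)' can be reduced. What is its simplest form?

t+p·r'

t+p·((r·p'+r)·(r·p'+r+t')+r)'
= t+p·(r·p'+r+r)'   [absorption]
= t+p·(r+r)'   [absorption]
= t+p·r'   [idempotence]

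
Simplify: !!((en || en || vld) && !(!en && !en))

!!((en || en || vld) && !(!en && !en))
= !!((en || en || vld) && (en || en))
= !!(en || en)
= !!en
= en

en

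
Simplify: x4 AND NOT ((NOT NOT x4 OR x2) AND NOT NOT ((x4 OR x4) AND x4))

FALSE

x4 AND NOT ((NOT NOT x4 OR x2) AND NOT NOT ((x4 OR x4) AND x4))
= x4 AND NOT ((NOT NOT x4 OR x2) AND NOT NOT (x4 AND x4))   — idempotence
= x4 AND NOT ((NOT NOT x4 OR x2) AND x4 AND x4)   — double negation
= x4 AND NOT ((x4 OR x2) AND x4 AND x4)   — double negation
= x4 AND NOT ((x4 OR x2) AND x4)   — idempotence
= x4 AND NOT x4   — absorption
= FALSE   — complement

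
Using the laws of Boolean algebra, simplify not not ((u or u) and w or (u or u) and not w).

not not ((u or u) and w or (u or u) and not w)
= not not (u or u)   (distribution)
= u or u   (double negation)
= u   (idempotence)

u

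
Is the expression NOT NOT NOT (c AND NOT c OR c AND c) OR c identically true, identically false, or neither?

NOT NOT NOT (c AND NOT c OR c AND c) OR c
= NOT NOT NOT c OR c   (distribution)
= NOT c OR c   (double negation)
= TRUE   (complement)

identically true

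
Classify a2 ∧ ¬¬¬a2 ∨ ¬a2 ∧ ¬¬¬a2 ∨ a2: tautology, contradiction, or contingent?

a2 ∧ ¬¬¬a2 ∨ ¬a2 ∧ ¬¬¬a2 ∨ a2
= ¬¬¬a2 ∨ a2   (distribution)
= ¬a2 ∨ a2   (double negation)
= True   (complement)

tautology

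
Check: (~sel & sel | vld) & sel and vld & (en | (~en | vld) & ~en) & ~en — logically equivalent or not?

No

E1: (~sel & sel | vld) & sel
    = vld & sel   (complement / identity)
E2: vld & (en | (~en | vld) & ~en) & ~en
    = vld & (en | ~en) & ~en   (absorption)
    = vld & ~en   (complement / identity)
These differ: at en=0, sel=0, vld=1, E1 = 0 but E2 = 1.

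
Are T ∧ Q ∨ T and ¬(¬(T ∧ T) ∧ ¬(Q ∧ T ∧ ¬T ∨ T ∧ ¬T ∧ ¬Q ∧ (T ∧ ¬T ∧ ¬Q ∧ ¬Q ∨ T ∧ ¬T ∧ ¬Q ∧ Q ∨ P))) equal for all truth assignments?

E1: T ∧ Q ∨ T
    = T   (absorption)
E2: ¬(¬(T ∧ T) ∧ ¬(Q ∧ T ∧ ¬T ∨ T ∧ ¬T ∧ ¬Q ∧ (T ∧ ¬T ∧ ¬Q ∧ ¬Q ∨ T ∧ ¬T ∧ ¬Q ∧ Q ∨ P)))
    = ¬(¬(T ∧ T) ∧ ¬(Q ∧ T ∧ ¬T ∨ T ∧ ¬T ∧ ¬Q ∧ (T ∧ ¬T ∧ ¬Q ∨ P)))   (distribution)
    = T ∧ T ∨ Q ∧ T ∧ ¬T ∨ T ∧ ¬T ∧ ¬Q ∧ (T ∧ ¬T ∧ ¬Q ∨ P)   (De Morgan)
    = T ∧ T ∨ Q ∧ T ∧ ¬T ∨ T ∧ ¬T ∧ ¬Q   (absorption)
    = T ∧ T ∨ T ∧ ¬T   (distribution)
    = T   (distribution)
Both reduce to T, so they are equivalent.

Yes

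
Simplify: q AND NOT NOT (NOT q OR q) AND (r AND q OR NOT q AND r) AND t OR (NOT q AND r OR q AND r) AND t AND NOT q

q AND NOT NOT (NOT q OR q) AND (r AND q OR NOT q AND r) AND t OR (NOT q AND r OR q AND r) AND t AND NOT q
= q AND (NOT q OR q) AND (r AND q OR NOT q AND r) AND t OR (NOT q AND r OR q AND r) AND t AND NOT q   (double negation)
= q AND (r AND q OR NOT q AND r) AND t OR (NOT q AND r OR q AND r) AND t AND NOT q   (complement / identity)
= q AND (r AND q OR NOT q AND r) AND t OR r AND t AND NOT q   (distribution)
= q AND r AND t OR r AND t AND NOT q   (distribution)
= r AND t   (distribution)

r AND t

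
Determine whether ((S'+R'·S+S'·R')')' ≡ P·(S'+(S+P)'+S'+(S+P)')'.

E1: ((S'+R'·S+S'·R')')'
    = ((S'+R')')'
    = S'+R'
E2: P·(S'+(S+P)'+S'+(S+P)')'
    = P·(S'+(S+P)')'
    = P·S·(S+P)
    = P·S
These differ: at P=0, R=0, S=0, E1 = 1 but E2 = 0.

No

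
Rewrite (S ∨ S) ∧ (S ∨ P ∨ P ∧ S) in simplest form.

S

(S ∨ S) ∧ (S ∨ P ∨ P ∧ S)
= S ∨ S ∧ (P ∨ P ∧ S)
= S ∨ S ∧ P
= S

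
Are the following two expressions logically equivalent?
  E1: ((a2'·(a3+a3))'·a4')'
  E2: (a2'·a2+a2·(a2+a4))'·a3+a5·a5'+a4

E1: ((a2'·(a3+a3))'·a4')'
    = ((a2'·a3)'·a4')'
    = a2'·a3+a4
E2: (a2'·a2+a2·(a2+a4))'·a3+a5·a5'+a4
    = (a2'·a2+a2·(a2+a4))'·a3+a4
    = (a2·(a2+a4))'·a3+a4
    = a2'·a3+a4
Both reduce to a2'·a3+a4, so they are equivalent.

Yes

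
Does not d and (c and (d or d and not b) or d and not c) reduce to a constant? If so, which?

yes, False

not d and (c and (d or d and not b) or d and not c)
= not d and (c and d or d and not c)   [absorption]
= not d and d   [distribution]
= False   [complement]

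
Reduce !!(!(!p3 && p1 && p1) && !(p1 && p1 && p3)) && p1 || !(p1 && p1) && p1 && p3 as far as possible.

false

!!(!(!p3 && p1 && p1) && !(p1 && p1 && p3)) && p1 || !(p1 && p1) && p1 && p3
= !(!p3 && p1 && p1 || p1 && p1 && p3) && p1 || !(p1 && p1) && p1 && p3   (De Morgan)
= !(p1 && p1) && p1 || !(p1 && p1) && p1 && p3   (distribution)
= !(p1 && p1) && p1   (absorption)
= !p1 && p1   (idempotence)
= false   (complement)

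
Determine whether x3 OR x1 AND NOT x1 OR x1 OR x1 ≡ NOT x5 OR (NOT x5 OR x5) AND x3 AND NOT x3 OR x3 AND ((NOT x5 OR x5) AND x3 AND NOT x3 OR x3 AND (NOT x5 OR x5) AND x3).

E1: x3 OR x1 AND NOT x1 OR x1 OR x1
    = x3 OR x1 OR x1   — complement / identity
    = x3 OR x1   — idempotence
E2: NOT x5 OR (NOT x5 OR x5) AND x3 AND NOT x3 OR x3 AND ((NOT x5 OR x5) AND x3 AND NOT x3 OR x3 AND (NOT x5 OR x5) AND x3)
    = NOT x5 OR (NOT x5 OR x5) AND x3 AND NOT x3 OR x3 AND (NOT x5 OR x5) AND x3   — distribution
    = NOT x5 OR (NOT x5 OR x5) AND x3   — distribution
    = NOT x5 OR x3   — complement / identity
These differ: at x1=0, x3=0, x5=0, E1 = 0 but E2 = 1.

No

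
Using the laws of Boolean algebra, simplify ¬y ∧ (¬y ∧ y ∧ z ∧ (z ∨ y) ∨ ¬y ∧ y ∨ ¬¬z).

¬y ∧ z

¬y ∧ (¬y ∧ y ∧ z ∧ (z ∨ y) ∨ ¬y ∧ y ∨ ¬¬z)
= ¬y ∧ (¬y ∧ y ∧ z ∨ ¬y ∧ y ∨ ¬¬z)   (absorption)
= ¬y ∧ (¬y ∧ y ∨ ¬¬z)   (absorption)
= ¬y ∧ ¬¬z   (complement / identity)
= ¬y ∧ z   (double negation)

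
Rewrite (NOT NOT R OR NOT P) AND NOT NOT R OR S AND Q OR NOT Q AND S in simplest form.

(NOT NOT R OR NOT P) AND NOT NOT R OR S AND Q OR NOT Q AND S
= NOT NOT R OR S AND Q OR NOT Q AND S   (absorption)
= NOT NOT R OR S   (distribution)
= R OR S   (double negation)

R OR S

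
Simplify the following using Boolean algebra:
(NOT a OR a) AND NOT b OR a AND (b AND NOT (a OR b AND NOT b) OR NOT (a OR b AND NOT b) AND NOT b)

(NOT a OR a) AND NOT b OR a AND (b AND NOT (a OR b AND NOT b) OR NOT (a OR b AND NOT b) AND NOT b)
= (NOT a OR a) AND NOT b OR a AND NOT (a OR b AND NOT b)   [distribution]
= (NOT a OR a) AND NOT b OR a AND NOT a   [complement / identity]
= (NOT a OR a) AND NOT b   [complement / identity]
= NOT b   [complement / identity]

NOT b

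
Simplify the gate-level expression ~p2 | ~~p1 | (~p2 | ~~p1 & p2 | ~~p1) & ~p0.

~p2 | p1

~p2 | ~~p1 | (~p2 | ~~p1 & p2 | ~~p1) & ~p0
= ~p2 | ~~p1 | (~p2 | ~~p1) & ~p0   — absorption
= ~p2 | ~~p1   — absorption
= ~p2 | p1   — double negation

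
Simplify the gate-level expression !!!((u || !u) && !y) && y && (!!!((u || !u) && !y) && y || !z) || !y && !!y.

y

!!!((u || !u) && !y) && y && (!!!((u || !u) && !y) && y || !z) || !y && !!y
= !!!((u || !u) && !y) && y || !y && !!y   [absorption]
= !!!!y && y || !y && !!y   [complement / identity]
= !!y && y || !y && !!y   [double negation]
= !!y && y || !y && y   [double negation]
= y && y || !y && y   [double negation]
= y   [distribution]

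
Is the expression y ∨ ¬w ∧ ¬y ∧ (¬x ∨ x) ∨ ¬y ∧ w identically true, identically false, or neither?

y ∨ ¬w ∧ ¬y ∧ (¬x ∨ x) ∨ ¬y ∧ w
= y ∨ ¬w ∧ ¬y ∨ ¬y ∧ w
= y ∨ ¬y
= True

identically true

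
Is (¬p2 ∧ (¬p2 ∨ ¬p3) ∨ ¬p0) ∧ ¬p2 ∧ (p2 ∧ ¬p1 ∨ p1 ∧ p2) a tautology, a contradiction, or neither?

contradiction

(¬p2 ∧ (¬p2 ∨ ¬p3) ∨ ¬p0) ∧ ¬p2 ∧ (p2 ∧ ¬p1 ∨ p1 ∧ p2)
= (¬p2 ∧ (¬p2 ∨ ¬p3) ∨ ¬p0) ∧ ¬p2 ∧ p2   (distribution)
= (¬p2 ∨ ¬p0) ∧ ¬p2 ∧ p2   (absorption)
= ¬p2 ∧ p2   (absorption)
= False   (complement)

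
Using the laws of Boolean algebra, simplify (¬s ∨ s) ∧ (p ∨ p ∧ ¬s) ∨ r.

(¬s ∨ s) ∧ (p ∨ p ∧ ¬s) ∨ r
= p ∨ p ∧ ¬s ∨ r   [complement / identity]
= p ∨ r   [absorption]

p ∨ r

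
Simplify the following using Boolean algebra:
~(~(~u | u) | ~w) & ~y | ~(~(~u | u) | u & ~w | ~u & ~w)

w

~(~(~u | u) | ~w) & ~y | ~(~(~u | u) | u & ~w | ~u & ~w)
= ~(~(~u | u) | ~w) & ~y | ~(~(~u | u) | ~w)   [distribution]
= ~(~(~u | u) | ~w)   [absorption]
= (~u | u) & w   [De Morgan]
= w   [complement / identity]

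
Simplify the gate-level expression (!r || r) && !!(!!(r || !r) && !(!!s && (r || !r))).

!s

(!r || r) && !!(!!(r || !r) && !(!!s && (r || !r)))
= (!r || r) && !(!(r || !r) || !!s && (r || !r))   — De Morgan
= (!r || r) && !(!(r || !r) || !!s)   — complement / identity
= !(!(r || !r) || !!s)   — complement / identity
= (r || !r) && !s   — De Morgan
= !s   — complement / identity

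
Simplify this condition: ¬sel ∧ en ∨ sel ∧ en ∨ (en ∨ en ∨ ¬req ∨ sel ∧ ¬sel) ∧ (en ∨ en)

¬sel ∧ en ∨ sel ∧ en ∨ (en ∨ en ∨ ¬req ∨ sel ∧ ¬sel) ∧ (en ∨ en)
= ¬sel ∧ en ∨ sel ∧ en ∨ (en ∨ en ∨ ¬req) ∧ (en ∨ en)   — complement / identity
= en ∨ (en ∨ en ∨ ¬req) ∧ (en ∨ en)   — distribution
= en ∨ en ∨ en   — absorption
= en ∨ en   — idempotence
= en   — idempotence

en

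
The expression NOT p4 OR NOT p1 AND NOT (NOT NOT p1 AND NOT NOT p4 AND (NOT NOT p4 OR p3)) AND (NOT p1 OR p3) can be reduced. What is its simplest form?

NOT p4 OR NOT p1

NOT p4 OR NOT p1 AND NOT (NOT NOT p1 AND NOT NOT p4 AND (NOT NOT p4 OR p3)) AND (NOT p1 OR p3)
= NOT p4 OR NOT p1 AND NOT (NOT NOT p1 AND NOT NOT p4) AND (NOT p1 OR p3)
= NOT p4 OR NOT p1 AND (NOT p1 OR NOT p4) AND (NOT p1 OR p3)
= NOT p4 OR NOT p1 AND (NOT p1 OR p3)
= NOT p4 OR NOT p1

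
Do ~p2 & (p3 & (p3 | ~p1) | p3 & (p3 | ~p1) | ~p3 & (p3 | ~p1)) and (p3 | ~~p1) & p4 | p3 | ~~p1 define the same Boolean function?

E1: ~p2 & (p3 & (p3 | ~p1) | p3 & (p3 | ~p1) | ~p3 & (p3 | ~p1))
    = ~p2 & (p3 & (p3 | ~p1) | ~p3 & (p3 | ~p1))   — idempotence
    = ~p2 & (p3 | ~p1)   — distribution
E2: (p3 | ~~p1) & p4 | p3 | ~~p1
    = p3 | ~~p1   — absorption
    = p3 | p1   — double negation
These differ: at p1=1, p2=1, p3=0, p4=0, E1 = 0 but E2 = 1.

No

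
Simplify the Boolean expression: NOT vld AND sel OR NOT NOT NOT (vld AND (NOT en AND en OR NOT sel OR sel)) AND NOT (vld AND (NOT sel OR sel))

NOT vld AND sel OR NOT NOT NOT (vld AND (NOT en AND en OR NOT sel OR sel)) AND NOT (vld AND (NOT sel OR sel))
= NOT vld AND sel OR NOT (vld AND (NOT en AND en OR NOT sel OR sel)) AND NOT (vld AND (NOT sel OR sel))   — double negation
= NOT vld AND sel OR NOT (vld AND (NOT sel OR sel)) AND NOT (vld AND (NOT sel OR sel))   — complement / identity
= NOT vld AND sel OR NOT (vld AND (NOT sel OR sel))   — idempotence
= NOT vld AND sel OR NOT vld   — complement / identity
= NOT vld   — absorption

NOT vld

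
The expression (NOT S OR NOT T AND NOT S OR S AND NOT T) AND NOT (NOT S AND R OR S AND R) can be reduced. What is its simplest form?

(NOT S OR NOT T) AND NOT R

(NOT S OR NOT T AND NOT S OR S AND NOT T) AND NOT (NOT S AND R OR S AND R)
= (NOT S OR (NOT S OR S) AND NOT T) AND NOT (NOT S AND R OR S AND R)   (distribution)
= (NOT S OR NOT T) AND NOT (NOT S AND R OR S AND R)   (complement / identity)
= (NOT S OR NOT T) AND NOT R   (distribution)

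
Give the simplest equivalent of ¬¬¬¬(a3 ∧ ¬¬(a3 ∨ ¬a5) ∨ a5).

a3 ∨ a5

¬¬¬¬(a3 ∧ ¬¬(a3 ∨ ¬a5) ∨ a5)
= ¬¬¬¬(a3 ∧ (a3 ∨ ¬a5) ∨ a5)   [double negation]
= ¬¬¬¬(a3 ∨ a5)   [absorption]
= ¬¬(a3 ∨ a5)   [double negation]
= a3 ∨ a5   [double negation]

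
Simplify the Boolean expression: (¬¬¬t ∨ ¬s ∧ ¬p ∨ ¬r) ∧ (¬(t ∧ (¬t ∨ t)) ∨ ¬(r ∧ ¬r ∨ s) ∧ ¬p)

¬t ∨ ¬s ∧ ¬p

(¬¬¬t ∨ ¬s ∧ ¬p ∨ ¬r) ∧ (¬(t ∧ (¬t ∨ t)) ∨ ¬(r ∧ ¬r ∨ s) ∧ ¬p)
= (¬¬¬t ∨ ¬s ∧ ¬p ∨ ¬r) ∧ (¬t ∨ ¬(r ∧ ¬r ∨ s) ∧ ¬p)   [complement / identity]
= (¬¬¬t ∨ ¬s ∧ ¬p ∨ ¬r) ∧ (¬t ∨ ¬s ∧ ¬p)   [complement / identity]
= (¬t ∨ ¬s ∧ ¬p ∨ ¬r) ∧ (¬t ∨ ¬s ∧ ¬p)   [double negation]
= ¬t ∨ ¬s ∧ ¬p   [absorption]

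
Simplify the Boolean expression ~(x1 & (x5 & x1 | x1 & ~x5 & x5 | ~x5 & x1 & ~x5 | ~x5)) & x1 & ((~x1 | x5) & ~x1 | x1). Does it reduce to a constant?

0

~(x1 & (x5 & x1 | x1 & ~x5 & x5 | ~x5 & x1 & ~x5 | ~x5)) & x1 & ((~x1 | x5) & ~x1 | x1)
= ~(x1 & (x5 & x1 | x1 & ~x5 & x5 | ~x5 & x1 & ~x5 | ~x5)) & x1 & (~x1 | x1)
= ~(x1 & (x5 & x1 | x1 & ~x5 | ~x5)) & x1 & (~x1 | x1)
= ~(x1 & (x5 & x1 | x1 & ~x5 | ~x5)) & x1
= ~(x1 & (x1 | ~x5)) & x1
= ~x1 & x1
= 0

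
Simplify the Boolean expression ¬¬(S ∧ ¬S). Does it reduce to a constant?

¬¬(S ∧ ¬S)
= S ∧ ¬S   — double negation
= False   — complement

False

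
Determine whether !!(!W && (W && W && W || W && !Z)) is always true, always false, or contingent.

always false

!!(!W && (W && W && W || W && !Z))
= !!(!W && (W && W || W && !Z))
= !!(!W && W && (W || !Z))
= !!(!W && W)
= !W && W
= false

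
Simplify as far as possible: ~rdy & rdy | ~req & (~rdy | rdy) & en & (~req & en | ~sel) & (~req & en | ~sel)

~rdy & rdy | ~req & (~rdy | rdy) & en & (~req & en | ~sel) & (~req & en | ~sel)
= ~rdy & rdy | ~req & en & (~req & en | ~sel) & (~req & en | ~sel)   — complement / identity
= ~rdy & rdy | ~req & en & (~req & en | ~sel)   — idempotence
= ~req & en & (~req & en | ~sel)   — complement / identity
= ~req & en   — absorption

~req & en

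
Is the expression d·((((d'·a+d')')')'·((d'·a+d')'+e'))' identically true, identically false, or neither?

identically false

d·((((d'·a+d')')')'·((d'·a+d')'+e'))'
= d·((d'·a+d')'·((d'·a+d')'+e'))'   [double negation]
= d·((d'·a+d')')'   [absorption]
= d·((d')')'   [absorption]
= d·d'   [double negation]
= 0   [complement]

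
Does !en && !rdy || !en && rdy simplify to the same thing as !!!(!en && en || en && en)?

E1: !en && !rdy || !en && rdy
    = !en   (distribution)
E2: !!!(!en && en || en && en)
    = !(!en && en || en && en)   (double negation)
    = !en   (distribution)
Both reduce to !en, so they are equivalent.

Yes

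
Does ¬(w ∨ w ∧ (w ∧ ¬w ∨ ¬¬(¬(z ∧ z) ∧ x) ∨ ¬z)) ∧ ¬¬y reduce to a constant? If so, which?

no

¬(w ∨ w ∧ (w ∧ ¬w ∨ ¬¬(¬(z ∧ z) ∧ x) ∨ ¬z)) ∧ ¬¬y
= ¬(w ∨ w ∧ (w ∧ ¬w ∨ ¬(z ∧ z) ∧ x ∨ ¬z)) ∧ ¬¬y
= ¬(w ∨ w ∧ (w ∧ ¬w ∨ ¬z ∧ x ∨ ¬z)) ∧ ¬¬y
= ¬(w ∨ w ∧ (w ∧ ¬w ∨ ¬z ∧ x ∨ ¬z)) ∧ y
= ¬(w ∨ w ∧ (¬z ∧ x ∨ ¬z)) ∧ y
= ¬(w ∨ w ∧ ¬z) ∧ y
= ¬w ∧ y
This depends on w, y, so it is not a constant.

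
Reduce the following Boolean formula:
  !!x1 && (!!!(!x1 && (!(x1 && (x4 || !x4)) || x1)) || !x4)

!!x1 && (!!!(!x1 && (!(x1 && (x4 || !x4)) || x1)) || !x4)
= !!x1 && (!!!(!x1 && (!x1 || x1)) || !x4)   [complement / identity]
= !!x1 && (!!!!x1 || !x4)   [complement / identity]
= !!x1 && (!!x1 || !x4)   [double negation]
= !!x1   [absorption]
= x1   [double negation]

x1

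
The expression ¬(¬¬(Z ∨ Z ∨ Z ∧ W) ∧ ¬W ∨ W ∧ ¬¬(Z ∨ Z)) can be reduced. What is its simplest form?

¬(¬¬(Z ∨ Z ∨ Z ∧ W) ∧ ¬W ∨ W ∧ ¬¬(Z ∨ Z))
= ¬(¬¬(Z ∨ Z) ∧ ¬W ∨ W ∧ ¬¬(Z ∨ Z))
= ¬¬¬(Z ∨ Z)
= ¬¬¬Z
= ¬Z

¬Z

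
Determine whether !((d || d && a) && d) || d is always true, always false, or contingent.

always true

!((d || d && a) && d) || d
= !(d && d) || d   [absorption]
= !d || d   [idempotence]
= true   [complement]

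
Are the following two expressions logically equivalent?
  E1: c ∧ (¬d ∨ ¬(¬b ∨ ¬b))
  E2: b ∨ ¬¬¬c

No

E1: c ∧ (¬d ∨ ¬(¬b ∨ ¬b))
    = c ∧ (¬d ∨ ¬¬b)
    = c ∧ (¬d ∨ b)
E2: b ∨ ¬¬¬c
    = b ∨ ¬c
These differ: at b=0, c=0, d=1, E1 = 0 but E2 = 1.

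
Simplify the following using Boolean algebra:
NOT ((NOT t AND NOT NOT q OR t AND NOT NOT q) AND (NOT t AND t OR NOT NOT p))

NOT q OR NOT p

NOT ((NOT t AND NOT NOT q OR t AND NOT NOT q) AND (NOT t AND t OR NOT NOT p))
= NOT (NOT NOT q AND (NOT t AND t OR NOT NOT p))
= NOT (NOT NOT q AND NOT NOT p)
= NOT q OR NOT p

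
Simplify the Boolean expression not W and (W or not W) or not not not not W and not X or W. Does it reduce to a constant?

not W and (W or not W) or not not not not W and not X or W
= not W and (W or not W) or not not W and not X or W   [double negation]
= not W and (W or not W) or W and not X or W   [double negation]
= not W and (W or not W) or W   [absorption]
= not W or W   [complement / identity]
= True   [complement]

True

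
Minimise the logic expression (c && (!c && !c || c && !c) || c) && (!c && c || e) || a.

(c && (!c && !c || c && !c) || c) && (!c && c || e) || a
= (c && !c || c) && (!c && c || e) || a   — distribution
= (c && !c || c) && e || a   — complement / identity
= c && e || a   — complement / identity

c && e || a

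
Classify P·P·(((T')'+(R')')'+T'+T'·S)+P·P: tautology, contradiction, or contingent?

contingent

P·P·(((T')'+(R')')'+T'+T'·S)+P·P
= P·P·(T'·R'+T'+T'·S)+P·P   — De Morgan
= P·P·(T'·R'+T')+P·P   — absorption
= P·P·T'+P·P   — absorption
= P·P   — absorption
= P   — idempotence
This depends on P, so it is not a constant.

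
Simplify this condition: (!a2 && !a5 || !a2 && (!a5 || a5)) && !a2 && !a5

!a2 && !a5

(!a2 && !a5 || !a2 && (!a5 || a5)) && !a2 && !a5
= (!a2 && !a5 || !a2) && !a2 && !a5
= !a2 && !a5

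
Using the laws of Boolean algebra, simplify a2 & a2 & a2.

a2

a2 & a2 & a2
= a2 & a2   [idempotence]
= a2   [idempotence]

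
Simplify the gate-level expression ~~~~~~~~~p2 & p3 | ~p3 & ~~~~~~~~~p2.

~~~~~~~~~p2 & p3 | ~p3 & ~~~~~~~~~p2
= ~~~~~~~~~p2   (distribution)
= ~~~~~~~p2   (double negation)
= ~~~~~p2   (double negation)
= ~~~p2   (double negation)
= ~p2   (double negation)

~p2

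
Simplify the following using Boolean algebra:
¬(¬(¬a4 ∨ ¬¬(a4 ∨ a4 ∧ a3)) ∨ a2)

¬a2

¬(¬(¬a4 ∨ ¬¬(a4 ∨ a4 ∧ a3)) ∨ a2)
= ¬(a4 ∧ ¬(a4 ∨ a4 ∧ a3) ∨ a2)
= ¬(a4 ∧ ¬a4 ∨ a2)
= ¬a2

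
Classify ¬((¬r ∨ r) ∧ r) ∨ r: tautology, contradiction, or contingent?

¬((¬r ∨ r) ∧ r) ∨ r
= ¬r ∨ r
= True

tautology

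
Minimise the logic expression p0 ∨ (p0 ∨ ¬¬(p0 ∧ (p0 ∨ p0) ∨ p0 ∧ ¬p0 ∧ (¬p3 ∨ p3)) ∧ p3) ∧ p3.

p0 ∨ (p0 ∨ ¬¬(p0 ∧ (p0 ∨ p0) ∨ p0 ∧ ¬p0 ∧ (¬p3 ∨ p3)) ∧ p3) ∧ p3
= p0 ∨ (p0 ∨ ¬¬(p0 ∧ p0 ∨ p0 ∧ ¬p0 ∧ (¬p3 ∨ p3)) ∧ p3) ∧ p3   [idempotence]
= p0 ∨ (p0 ∨ ¬¬(p0 ∧ p0 ∨ p0 ∧ ¬p0) ∧ p3) ∧ p3   [complement / identity]
= p0 ∨ (p0 ∨ ¬¬p0 ∧ p3) ∧ p3   [distribution]
= p0 ∨ (p0 ∨ p0 ∧ p3) ∧ p3   [double negation]
= p0 ∨ p0 ∧ p3   [absorption]
= p0   [absorption]

p0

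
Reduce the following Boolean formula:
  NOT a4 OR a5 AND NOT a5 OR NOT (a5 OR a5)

NOT a4 OR NOT a5

NOT a4 OR a5 AND NOT a5 OR NOT (a5 OR a5)
= NOT a4 OR a5 AND NOT a5 OR NOT a5
= NOT a4 OR NOT a5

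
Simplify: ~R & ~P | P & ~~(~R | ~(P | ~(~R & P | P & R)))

~R & ~P | P & ~~(~R | ~(P | ~(~R & P | P & R)))
= ~R & ~P | P & ~(R & (P | ~(~R & P | P & R)))   [De Morgan]
= ~R & ~P | P & ~(R & (P | ~P))   [distribution]
= ~R & ~P | P & ~R   [complement / identity]
= ~R   [distribution]

~R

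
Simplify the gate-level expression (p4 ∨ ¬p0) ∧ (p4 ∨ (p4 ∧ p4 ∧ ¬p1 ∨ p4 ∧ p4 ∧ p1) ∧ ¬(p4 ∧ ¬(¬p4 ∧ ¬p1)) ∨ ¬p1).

(p4 ∨ ¬p0) ∧ (p4 ∨ (p4 ∧ p4 ∧ ¬p1 ∨ p4 ∧ p4 ∧ p1) ∧ ¬(p4 ∧ ¬(¬p4 ∧ ¬p1)) ∨ ¬p1)
= (p4 ∨ ¬p0) ∧ (p4 ∨ p4 ∧ p4 ∧ ¬(p4 ∧ ¬(¬p4 ∧ ¬p1)) ∨ ¬p1)
= (p4 ∨ ¬p0) ∧ (p4 ∨ p4 ∧ p4 ∧ ¬(p4 ∧ (p4 ∨ p1)) ∨ ¬p1)
= (p4 ∨ ¬p0) ∧ (p4 ∨ p4 ∧ p4 ∧ ¬p4 ∨ ¬p1)
= (p4 ∨ ¬p0) ∧ (p4 ∨ p4 ∧ ¬p4 ∨ ¬p1)
= p4 ∨ ¬p0 ∧ (p4 ∧ ¬p4 ∨ ¬p1)
= p4 ∨ ¬p0 ∧ ¬p1

p4 ∨ ¬p0 ∧ ¬p1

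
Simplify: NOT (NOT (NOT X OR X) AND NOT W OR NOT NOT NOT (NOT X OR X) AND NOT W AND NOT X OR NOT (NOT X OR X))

TRUE

NOT (NOT (NOT X OR X) AND NOT W OR NOT NOT NOT (NOT X OR X) AND NOT W AND NOT X OR NOT (NOT X OR X))
= NOT (NOT (NOT X OR X) AND NOT W OR NOT (NOT X OR X) AND NOT W AND NOT X OR NOT (NOT X OR X))   (double negation)
= NOT (NOT (NOT X OR X) AND NOT W OR NOT (NOT X OR X))   (absorption)
= NOT NOT (NOT X OR X)   (absorption)
= NOT X OR X   (double negation)
= TRUE   (complement)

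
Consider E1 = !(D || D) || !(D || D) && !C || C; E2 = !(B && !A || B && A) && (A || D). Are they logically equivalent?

E1: !(D || D) || !(D || D) && !C || C
    = !(D || D) || C   [absorption]
    = !D || C   [idempotence]
E2: !(B && !A || B && A) && (A || D)
    = !B && (A || D)   [distribution]
These differ: at A=0, B=1, C=1, D=0, E1 = 1 but E2 = 0.

No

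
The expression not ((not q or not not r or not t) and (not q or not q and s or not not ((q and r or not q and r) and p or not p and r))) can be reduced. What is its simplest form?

not ((not q or not not r or not t) and (not q or not q and s or not not ((q and r or not q and r) and p or not p and r)))
= not ((not q or not not r or not t) and (not q or not q and s or not not (r and p or not p and r)))
= not ((not q or not not r or not t) and (not q or not not (r and p or not p and r)))
= not ((not q or not not r or not t) and (not q or not not r))
= not (not q or not not r)
= q and not r

q and not r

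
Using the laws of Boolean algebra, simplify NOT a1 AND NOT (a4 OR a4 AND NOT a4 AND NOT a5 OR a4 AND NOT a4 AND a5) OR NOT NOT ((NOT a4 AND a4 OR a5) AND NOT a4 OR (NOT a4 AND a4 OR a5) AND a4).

NOT a1 AND NOT (a4 OR a4 AND NOT a4 AND NOT a5 OR a4 AND NOT a4 AND a5) OR NOT NOT ((NOT a4 AND a4 OR a5) AND NOT a4 OR (NOT a4 AND a4 OR a5) AND a4)
= NOT a1 AND NOT (a4 OR a4 AND NOT a4 AND NOT a5 OR a4 AND NOT a4 AND a5) OR NOT NOT (NOT a4 AND a4 OR a5)   (distribution)
= NOT a1 AND NOT (a4 OR a4 AND NOT a4) OR NOT NOT (NOT a4 AND a4 OR a5)   (distribution)
= NOT a1 AND NOT (a4 OR a4 AND NOT a4) OR NOT a4 AND a4 OR a5   (double negation)
= NOT a1 AND NOT a4 OR NOT a4 AND a4 OR a5   (complement / identity)
= NOT a1 AND NOT a4 OR a5   (complement / identity)

NOT a1 AND NOT a4 OR a5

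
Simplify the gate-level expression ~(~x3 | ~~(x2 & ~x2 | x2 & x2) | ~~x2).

x3 & ~x2

~(~x3 | ~~(x2 & ~x2 | x2 & x2) | ~~x2)
= ~(~x3 | ~~x2 | ~~x2)   — distribution
= ~(~x3 | ~~x2)   — idempotence
= x3 & ~x2   — De Morgan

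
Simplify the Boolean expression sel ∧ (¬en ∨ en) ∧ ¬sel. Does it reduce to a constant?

sel ∧ (¬en ∨ en) ∧ ¬sel
= sel ∧ ¬sel   — complement / identity
= False   — complement

False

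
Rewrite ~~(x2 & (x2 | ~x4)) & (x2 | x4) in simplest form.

x2

~~(x2 & (x2 | ~x4)) & (x2 | x4)
= ~~x2 & (x2 | x4)   [absorption]
= x2 & (x2 | x4)   [double negation]
= x2   [absorption]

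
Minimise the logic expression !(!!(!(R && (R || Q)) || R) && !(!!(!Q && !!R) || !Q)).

!(!!(!(R && (R || Q)) || R) && !(!!(!Q && !!R) || !Q))
= !(!!(!R || R) && !(!!(!Q && !!R) || !Q))
= !(!!(!R || R) && !(!Q && !!R) && Q)
= !((!R || R) && !(!Q && !!R) && Q)
= !((!R || R) && (Q || !R) && Q)
= !((!R || R) && Q)
= !Q

!Q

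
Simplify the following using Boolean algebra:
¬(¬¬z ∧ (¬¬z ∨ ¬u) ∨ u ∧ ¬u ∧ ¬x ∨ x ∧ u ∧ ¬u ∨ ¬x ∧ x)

¬(¬¬z ∧ (¬¬z ∨ ¬u) ∨ u ∧ ¬u ∧ ¬x ∨ x ∧ u ∧ ¬u ∨ ¬x ∧ x)
= ¬(¬¬z ∨ u ∧ ¬u ∧ ¬x ∨ x ∧ u ∧ ¬u ∨ ¬x ∧ x)
= ¬(¬¬z ∨ u ∧ ¬u ∨ ¬x ∧ x)
= ¬(¬¬z ∨ u ∧ ¬u)
= ¬¬¬z
= ¬z

¬z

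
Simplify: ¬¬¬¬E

¬¬¬¬E
= ¬¬E   — double negation
= E   — double negation

E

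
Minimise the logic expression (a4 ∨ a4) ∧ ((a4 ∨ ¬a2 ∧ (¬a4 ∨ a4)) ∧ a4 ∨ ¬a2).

(a4 ∨ a4) ∧ ((a4 ∨ ¬a2 ∧ (¬a4 ∨ a4)) ∧ a4 ∨ ¬a2)
= (a4 ∨ a4) ∧ ((a4 ∨ ¬a2) ∧ a4 ∨ ¬a2)
= (a4 ∨ a4) ∧ (a4 ∨ ¬a2)
= a4 ∧ ¬a2 ∨ a4
= a4

a4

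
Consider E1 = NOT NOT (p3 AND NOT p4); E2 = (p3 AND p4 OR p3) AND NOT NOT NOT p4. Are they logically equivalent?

Yes

E1: NOT NOT (p3 AND NOT p4)
    = p3 AND NOT p4   — double negation
E2: (p3 AND p4 OR p3) AND NOT NOT NOT p4
    = p3 AND NOT NOT NOT p4   — absorption
    = p3 AND NOT p4   — double negation
Both reduce to p3 AND NOT p4, so they are equivalent.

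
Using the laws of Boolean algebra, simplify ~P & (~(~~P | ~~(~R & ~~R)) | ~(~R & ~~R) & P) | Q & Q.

~P & (~(~~P | ~~(~R & ~~R)) | ~(~R & ~~R) & P) | Q & Q
= ~P & (~P & ~(~R & ~~R) | ~(~R & ~~R) & P) | Q & Q
= ~P & (~P & ~(~R & ~~R) | ~(~R & ~~R) & P) | Q
= ~P & ~(~R & ~~R) | Q
= ~P & (R | ~R) | Q
= ~P | Q

~P | Q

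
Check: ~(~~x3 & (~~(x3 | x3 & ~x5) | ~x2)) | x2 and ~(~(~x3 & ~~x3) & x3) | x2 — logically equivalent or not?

E1: ~(~~x3 & (~~(x3 | x3 & ~x5) | ~x2)) | x2
    = ~(~~x3 & (~~x3 | ~x2)) | x2
    = ~~~x3 | x2
    = ~x3 | x2
E2: ~(~(~x3 & ~~x3) & x3) | x2
    = ~((x3 | ~x3) & x3) | x2
    = ~x3 | x2
Both reduce to ~x3 | x2, so they are equivalent.

Yes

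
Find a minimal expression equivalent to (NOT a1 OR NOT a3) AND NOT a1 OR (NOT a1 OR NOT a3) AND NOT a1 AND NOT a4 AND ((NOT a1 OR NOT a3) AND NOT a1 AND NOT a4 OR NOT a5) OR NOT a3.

(NOT a1 OR NOT a3) AND NOT a1 OR (NOT a1 OR NOT a3) AND NOT a1 AND NOT a4 AND ((NOT a1 OR NOT a3) AND NOT a1 AND NOT a4 OR NOT a5) OR NOT a3
= (NOT a1 OR NOT a3) AND NOT a1 OR (NOT a1 OR NOT a3) AND NOT a1 AND NOT a4 OR NOT a3   — absorption
= (NOT a1 OR NOT a3) AND NOT a1 OR NOT a3   — absorption
= NOT a1 OR NOT a3   — absorption

NOT a1 OR NOT a3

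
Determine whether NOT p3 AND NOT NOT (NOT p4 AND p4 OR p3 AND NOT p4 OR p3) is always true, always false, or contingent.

NOT p3 AND NOT NOT (NOT p4 AND p4 OR p3 AND NOT p4 OR p3)
= NOT p3 AND NOT NOT (NOT p4 AND p4 OR p3)   [absorption]
= NOT p3 AND (NOT p4 AND p4 OR p3)   [double negation]
= NOT p3 AND p3   [complement / identity]
= FALSE   [complement]

always false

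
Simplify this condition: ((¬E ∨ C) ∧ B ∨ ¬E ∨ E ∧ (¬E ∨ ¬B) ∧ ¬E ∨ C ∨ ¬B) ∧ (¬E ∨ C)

¬E ∨ C

((¬E ∨ C) ∧ B ∨ ¬E ∨ E ∧ (¬E ∨ ¬B) ∧ ¬E ∨ C ∨ ¬B) ∧ (¬E ∨ C)
= ((¬E ∨ C) ∧ B ∨ ¬E ∨ E ∧ ¬E ∨ C ∨ ¬B) ∧ (¬E ∨ C)   (absorption)
= ((¬E ∨ C) ∧ B ∨ ¬E ∨ C ∨ ¬B) ∧ (¬E ∨ C)   (complement / identity)
= (¬E ∨ C ∨ ¬B) ∧ (¬E ∨ C)   (absorption)
= ¬E ∨ C   (absorption)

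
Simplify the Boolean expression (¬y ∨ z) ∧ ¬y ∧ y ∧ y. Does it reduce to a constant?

(¬y ∨ z) ∧ ¬y ∧ y ∧ y
= ¬y ∧ y ∧ y   [absorption]
= ¬y ∧ y   [idempotence]
= False   [complement]

False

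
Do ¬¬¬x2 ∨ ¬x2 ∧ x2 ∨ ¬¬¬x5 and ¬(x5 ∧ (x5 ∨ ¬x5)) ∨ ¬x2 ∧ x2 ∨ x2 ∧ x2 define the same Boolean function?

No

E1: ¬¬¬x2 ∨ ¬x2 ∧ x2 ∨ ¬¬¬x5
    = ¬¬¬x2 ∨ ¬¬¬x5   [complement / identity]
    = ¬¬¬x2 ∨ ¬x5   [double negation]
    = ¬x2 ∨ ¬x5   [double negation]
E2: ¬(x5 ∧ (x5 ∨ ¬x5)) ∨ ¬x2 ∧ x2 ∨ x2 ∧ x2
    = ¬x5 ∨ ¬x2 ∧ x2 ∨ x2 ∧ x2   [complement / identity]
    = ¬x5 ∨ x2   [distribution]
These differ: at x2=1, x5=1, E1 = 0 but E2 = 1.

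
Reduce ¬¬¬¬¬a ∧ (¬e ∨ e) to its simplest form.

¬a

¬¬¬¬¬a ∧ (¬e ∨ e)
= ¬¬¬a ∧ (¬e ∨ e)
= ¬¬¬a
= ¬a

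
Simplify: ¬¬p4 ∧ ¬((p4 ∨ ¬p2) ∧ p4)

¬¬p4 ∧ ¬((p4 ∨ ¬p2) ∧ p4)
= p4 ∧ ¬((p4 ∨ ¬p2) ∧ p4)   [double negation]
= p4 ∧ ¬p4   [absorption]
= False   [complement]

False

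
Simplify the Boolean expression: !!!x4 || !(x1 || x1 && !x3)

!x4 || !x1

!!!x4 || !(x1 || x1 && !x3)
= !!!x4 || !x1   — absorption
= !x4 || !x1   — double negation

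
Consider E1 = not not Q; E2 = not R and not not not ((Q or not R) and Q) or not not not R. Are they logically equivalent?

E1: not not Q
    = Q   — double negation
E2: not R and not not not ((Q or not R) and Q) or not not not R
    = not R and not not not Q or not not not R   — absorption
    = not R and not not not Q or not R   — double negation
    = not R and not Q or not R   — double negation
    = not R   — absorption
These differ: at Q=0, R=0, E1 = 0 but E2 = 1.

No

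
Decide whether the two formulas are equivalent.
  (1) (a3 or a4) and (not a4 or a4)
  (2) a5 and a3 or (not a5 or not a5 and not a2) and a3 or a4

E1: (a3 or a4) and (not a4 or a4)
    = a3 or a4   — complement / identity
E2: a5 and a3 or (not a5 or not a5 and not a2) and a3 or a4
    = a5 and a3 or not a5 and a3 or a4   — absorption
    = a3 or a4   — distribution
Both reduce to a3 or a4, so they are equivalent.

Yes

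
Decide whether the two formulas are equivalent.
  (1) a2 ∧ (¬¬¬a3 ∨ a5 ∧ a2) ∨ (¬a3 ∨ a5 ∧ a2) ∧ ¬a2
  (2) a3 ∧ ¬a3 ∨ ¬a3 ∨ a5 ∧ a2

E1: a2 ∧ (¬¬¬a3 ∨ a5 ∧ a2) ∨ (¬a3 ∨ a5 ∧ a2) ∧ ¬a2
    = a2 ∧ (¬a3 ∨ a5 ∧ a2) ∨ (¬a3 ∨ a5 ∧ a2) ∧ ¬a2   — double negation
    = ¬a3 ∨ a5 ∧ a2   — distribution
E2: a3 ∧ ¬a3 ∨ ¬a3 ∨ a5 ∧ a2
    = ¬a3 ∨ a5 ∧ a2   — complement / identity
Both reduce to ¬a3 ∨ a5 ∧ a2, so they are equivalent.

Yes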